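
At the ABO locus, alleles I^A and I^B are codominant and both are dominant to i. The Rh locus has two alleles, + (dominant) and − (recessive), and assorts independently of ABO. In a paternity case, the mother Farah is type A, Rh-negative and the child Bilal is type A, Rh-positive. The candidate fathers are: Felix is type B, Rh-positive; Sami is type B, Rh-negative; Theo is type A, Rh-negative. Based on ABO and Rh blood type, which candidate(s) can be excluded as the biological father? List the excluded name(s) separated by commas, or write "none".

A candidate is excluded only if no genotype consistent with his phenotype could produce a type A, Rh-positive child with a type A, Rh-negative mother.
Sami (type B, Rh-): no genotype consistent with that phenotype can produce a type-A Rh+ child with a type-A mother.
Theo (type A, Rh-): no genotype consistent with that phenotype can produce a type-A Rh+ child with a type-A mother.

Sami, Theo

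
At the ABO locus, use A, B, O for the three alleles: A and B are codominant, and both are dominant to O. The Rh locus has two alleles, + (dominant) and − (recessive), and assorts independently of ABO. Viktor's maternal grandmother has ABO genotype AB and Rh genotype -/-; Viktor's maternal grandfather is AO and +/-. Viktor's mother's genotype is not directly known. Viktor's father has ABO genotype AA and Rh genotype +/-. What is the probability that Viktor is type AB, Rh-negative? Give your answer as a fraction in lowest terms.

3/32

Viktor's mother's ABO genotype from AB × AO: 1/4 AA, 1/4 AB, 1/4 AO, 1/4 BO.
Crossing each possibility with the father AA and summing P(type AB): 1/4·0 + 1/4·1/2 + 1/4·0 + 1/4·1/2 = 1/4.
Similarly for Rh via the mother's Rh distribution: P(Rh-) = 3/8.
Independent loci: 1/4 × 3/8 = 3/32.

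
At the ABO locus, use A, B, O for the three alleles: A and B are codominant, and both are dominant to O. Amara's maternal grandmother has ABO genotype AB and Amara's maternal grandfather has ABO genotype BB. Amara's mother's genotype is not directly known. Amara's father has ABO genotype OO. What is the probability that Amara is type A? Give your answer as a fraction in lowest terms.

1/4

Amara's mother's ABO genotype from AB × BB: 1/2 AB, 1/2 BB.
Crossing each possibility with the father OO and summing P(type A): 1/2·1/2 + 1/2·0 = 1/4.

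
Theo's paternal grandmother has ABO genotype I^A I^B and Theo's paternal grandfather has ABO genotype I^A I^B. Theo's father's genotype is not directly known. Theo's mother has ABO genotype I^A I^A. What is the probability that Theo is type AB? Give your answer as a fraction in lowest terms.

1/2

Theo's father's ABO genotype from I^A I^B × I^A I^B: 1/4 I^A I^A, 1/2 I^A I^B, 1/4 I^B I^B.
Crossing each possibility with the mother I^A I^A and summing P(type AB): 1/4·0 + 1/2·1/2 + 1/4·1 = 1/2.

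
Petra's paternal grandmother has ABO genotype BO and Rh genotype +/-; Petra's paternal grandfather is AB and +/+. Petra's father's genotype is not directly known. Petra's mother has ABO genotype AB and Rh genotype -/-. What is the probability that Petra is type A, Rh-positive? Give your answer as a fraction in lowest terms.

3/16

Petra's father's ABO genotype from BO × AB: 1/4 AB, 1/4 AO, 1/4 BB, 1/4 BO.
Crossing each possibility with the mother AB and summing P(type A): 1/4·1/4 + 1/4·1/2 + 1/4·0 + 1/4·1/4 = 1/4.
Similarly for Rh via the father's Rh distribution: P(Rh+) = 3/4.
Independent loci: 1/4 × 3/4 = 3/16.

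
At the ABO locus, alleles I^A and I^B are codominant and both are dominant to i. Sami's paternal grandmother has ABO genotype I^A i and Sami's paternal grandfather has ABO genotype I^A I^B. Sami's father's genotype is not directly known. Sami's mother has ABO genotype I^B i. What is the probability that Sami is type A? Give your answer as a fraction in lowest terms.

Sami's father's ABO genotype from I^A i × I^A I^B: 1/4 I^A I^A, 1/4 I^A I^B, 1/4 I^A i, 1/4 I^B i.
Crossing each possibility with the mother I^B i and summing P(type A): 1/4·1/2 + 1/4·1/4 + 1/4·1/4 + 1/4·0 = 1/4.

1/4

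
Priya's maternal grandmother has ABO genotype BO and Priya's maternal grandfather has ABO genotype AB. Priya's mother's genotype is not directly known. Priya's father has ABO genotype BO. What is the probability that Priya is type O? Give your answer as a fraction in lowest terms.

Priya's mother's ABO genotype from BO × AB: 1/4 AB, 1/4 AO, 1/4 BB, 1/4 BO.
Crossing each possibility with the father BO and summing P(type O): 1/4·0 + 1/4·1/4 + 1/4·0 + 1/4·1/4 = 1/8.

1/8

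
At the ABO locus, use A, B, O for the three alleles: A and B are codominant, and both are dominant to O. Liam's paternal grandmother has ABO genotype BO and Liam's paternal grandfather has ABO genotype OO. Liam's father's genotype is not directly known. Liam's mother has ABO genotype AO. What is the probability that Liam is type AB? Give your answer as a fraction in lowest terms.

Liam's father's ABO genotype from BO × OO: 1/2 BO, 1/2 OO.
Crossing each possibility with the mother AO and summing P(type AB): 1/2·1/4 + 1/2·0 = 1/8.

1/8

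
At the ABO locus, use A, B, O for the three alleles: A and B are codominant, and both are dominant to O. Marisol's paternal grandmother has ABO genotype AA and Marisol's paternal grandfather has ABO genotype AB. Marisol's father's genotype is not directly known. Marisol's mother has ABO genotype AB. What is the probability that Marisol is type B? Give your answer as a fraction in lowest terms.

Marisol's father's ABO genotype from AA × AB: 1/2 AA, 1/2 AB.
Crossing each possibility with the mother AB and summing P(type B): 1/2·0 + 1/2·1/4 = 1/8.

1/8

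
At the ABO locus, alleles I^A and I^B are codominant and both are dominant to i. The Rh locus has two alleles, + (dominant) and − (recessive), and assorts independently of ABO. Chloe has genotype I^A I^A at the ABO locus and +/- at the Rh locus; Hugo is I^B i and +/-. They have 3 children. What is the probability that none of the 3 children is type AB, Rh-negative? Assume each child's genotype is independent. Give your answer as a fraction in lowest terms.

ABO cross I^A I^A × I^B i → 1/2 A, 1/2 AB.
Rh cross +/- × +/- → 3/4 Rh+, 1/4 Rh-; so P(type AB, Rh-negative) = 1/2 × 1/4 = 1/8 per child.
P(not type AB, Rh-negative) = 7/8 for one child; (7/8)^3 = 343/512.

343/512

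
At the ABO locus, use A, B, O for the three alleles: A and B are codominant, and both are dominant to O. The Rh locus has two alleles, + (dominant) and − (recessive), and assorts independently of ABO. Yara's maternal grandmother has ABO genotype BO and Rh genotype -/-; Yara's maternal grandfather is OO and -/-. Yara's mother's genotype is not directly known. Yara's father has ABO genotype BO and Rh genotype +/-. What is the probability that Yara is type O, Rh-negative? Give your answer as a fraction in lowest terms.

3/16

Yara's mother's ABO genotype from BO × OO: 1/2 BO, 1/2 OO.
Crossing each possibility with the father BO and summing P(type O): 1/2·1/4 + 1/2·1/2 = 3/8.
Similarly for Rh via the mother's Rh distribution: P(Rh-) = 1/2.
Independent loci: 3/8 × 1/2 = 3/16.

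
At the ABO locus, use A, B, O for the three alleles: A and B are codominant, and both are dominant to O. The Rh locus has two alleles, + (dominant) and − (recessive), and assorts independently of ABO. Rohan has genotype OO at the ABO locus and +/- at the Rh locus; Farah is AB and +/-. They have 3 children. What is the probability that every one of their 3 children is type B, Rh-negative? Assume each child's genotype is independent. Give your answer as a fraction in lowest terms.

1/512

ABO cross OO × AB → 1/2 A, 1/2 B.
Rh cross +/- × +/- → 3/4 Rh+, 1/4 Rh-; so P(type B, Rh-negative) = 1/2 × 1/4 = 1/8 per child.
All 3 independent: (1/8)^3 = 1/512.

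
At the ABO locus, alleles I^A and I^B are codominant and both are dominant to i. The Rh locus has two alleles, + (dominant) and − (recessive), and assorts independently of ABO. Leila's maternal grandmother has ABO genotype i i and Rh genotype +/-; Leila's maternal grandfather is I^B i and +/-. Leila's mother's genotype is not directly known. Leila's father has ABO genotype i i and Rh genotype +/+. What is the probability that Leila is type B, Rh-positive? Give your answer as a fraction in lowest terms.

1/4

Leila's mother's ABO genotype from i i × I^B i: 1/2 I^B i, 1/2 i i.
Crossing each possibility with the father i i and summing P(type B): 1/2·1/2 + 1/2·0 = 1/4.
Similarly for Rh via the mother's Rh distribution: P(Rh+) = 1.
Independent loci: 1/4 × 1 = 1/4.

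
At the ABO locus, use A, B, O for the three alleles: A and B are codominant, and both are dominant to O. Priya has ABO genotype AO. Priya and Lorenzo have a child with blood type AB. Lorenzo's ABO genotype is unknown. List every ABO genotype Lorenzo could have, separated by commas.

For each candidate genotype of Lorenzo, check whether crossing it with AO can produce every observed child phenotype.
  AA → possible child types {A} ✗
  AB → possible child types {A, B, AB} ✓
  AO → possible child types {O, A} ✗
  BB → possible child types {B, AB} ✓
  BO → possible child types {O, A, B, AB} ✓
  OO → possible child types {O, A} ✗

AB, BB, BO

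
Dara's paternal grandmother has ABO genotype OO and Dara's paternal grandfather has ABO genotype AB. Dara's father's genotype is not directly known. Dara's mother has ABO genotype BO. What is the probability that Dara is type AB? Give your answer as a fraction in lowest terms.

1/8

Dara's father's ABO genotype from OO × AB: 1/2 AO, 1/2 BO.
Crossing each possibility with the mother BO and summing P(type AB): 1/2·1/4 + 1/2·0 = 1/8.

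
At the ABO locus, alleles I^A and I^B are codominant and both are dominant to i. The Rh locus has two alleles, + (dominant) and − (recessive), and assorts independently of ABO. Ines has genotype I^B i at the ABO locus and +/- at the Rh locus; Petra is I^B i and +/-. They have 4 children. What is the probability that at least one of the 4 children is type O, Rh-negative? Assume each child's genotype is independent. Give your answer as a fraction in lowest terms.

ABO cross I^B i × I^B i → 1/4 O, 3/4 B.
Rh cross +/- × +/- → 3/4 Rh+, 1/4 Rh-; so P(type O, Rh-negative) = 1/4 × 1/4 = 1/16 per child.
P(none) = (15/16)^4 = 50625/65536; P(at least one) = 1 − 50625/65536 = 14911/65536.

14911/65536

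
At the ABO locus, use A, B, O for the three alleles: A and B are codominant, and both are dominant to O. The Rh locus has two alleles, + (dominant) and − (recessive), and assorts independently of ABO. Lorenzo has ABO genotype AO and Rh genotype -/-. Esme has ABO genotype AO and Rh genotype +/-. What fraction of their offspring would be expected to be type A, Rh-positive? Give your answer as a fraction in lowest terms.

ABO cross AO × AO → offspring phenotypes: 1/4 O, 3/4 A.
Rh cross -/- × +/- → 1/2 Rh+, 1/2 Rh-.
Independent loci: P(type A, Rh-positive) = 3/4 × 1/2 = 3/8.

3/8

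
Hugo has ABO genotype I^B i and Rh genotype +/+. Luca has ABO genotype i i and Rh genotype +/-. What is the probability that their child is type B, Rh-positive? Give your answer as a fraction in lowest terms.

ABO cross I^B i × i i → offspring phenotypes: 1/2 O, 1/2 B.
Rh cross +/+ × +/- → 1 Rh+.
Independent loci: P(type B, Rh-positive) = 1/2 × 1 = 1/2.

1/2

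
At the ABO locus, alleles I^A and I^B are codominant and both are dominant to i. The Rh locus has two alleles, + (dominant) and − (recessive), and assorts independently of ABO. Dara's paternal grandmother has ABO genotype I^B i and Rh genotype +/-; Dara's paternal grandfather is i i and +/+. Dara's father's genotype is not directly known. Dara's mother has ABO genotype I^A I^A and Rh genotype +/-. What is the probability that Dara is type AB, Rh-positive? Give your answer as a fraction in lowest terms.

7/32

Dara's father's ABO genotype from I^B i × i i: 1/2 I^B i, 1/2 i i.
Crossing each possibility with the mother I^A I^A and summing P(type AB): 1/2·1/2 + 1/2·0 = 1/4.
Similarly for Rh via the father's Rh distribution: P(Rh+) = 7/8.
Independent loci: 1/4 × 7/8 = 7/32.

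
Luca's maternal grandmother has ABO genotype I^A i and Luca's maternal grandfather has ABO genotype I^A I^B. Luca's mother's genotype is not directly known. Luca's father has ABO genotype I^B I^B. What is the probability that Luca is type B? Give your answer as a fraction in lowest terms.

Luca's mother's ABO genotype from I^A i × I^A I^B: 1/4 I^A I^A, 1/4 I^A I^B, 1/4 I^A i, 1/4 I^B i.
Crossing each possibility with the father I^B I^B and summing P(type B): 1/4·0 + 1/4·1/2 + 1/4·1/2 + 1/4·1 = 1/2.

1/2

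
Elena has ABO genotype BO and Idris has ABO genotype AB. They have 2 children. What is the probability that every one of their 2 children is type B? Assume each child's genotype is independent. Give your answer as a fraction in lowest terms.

ABO cross BO × AB → 1/4 A, 1/2 B, 1/4 AB.
So P(type B) = 1/2 per child.
All 2 independent: (1/2)^2 = 1/4.

1/4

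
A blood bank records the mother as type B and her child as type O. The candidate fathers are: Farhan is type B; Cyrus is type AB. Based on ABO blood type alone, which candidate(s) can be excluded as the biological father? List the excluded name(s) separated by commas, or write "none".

Cyrus

A candidate is excluded only if no genotype consistent with his phenotype could produce a type O child with a type B mother.
Cyrus (type AB): no genotype consistent with that phenotype can produce a type-O child with a type-B mother.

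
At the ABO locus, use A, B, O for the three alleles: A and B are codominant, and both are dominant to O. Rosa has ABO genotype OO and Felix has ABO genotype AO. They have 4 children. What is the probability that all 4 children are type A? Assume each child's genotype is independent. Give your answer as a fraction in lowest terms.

1/16

ABO cross OO × AO → 1/2 O, 1/2 A.
So P(type A) = 1/2 per child.
All 4 independent: (1/2)^4 = 1/16.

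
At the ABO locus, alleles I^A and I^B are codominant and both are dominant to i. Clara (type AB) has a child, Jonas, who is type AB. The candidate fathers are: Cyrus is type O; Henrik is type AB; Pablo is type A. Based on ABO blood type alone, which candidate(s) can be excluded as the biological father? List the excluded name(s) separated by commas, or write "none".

A candidate is excluded only if no genotype consistent with his phenotype could produce a type AB child with a type AB mother.
Cyrus (type O): no genotype consistent with that phenotype can produce a type-AB child with a type-AB mother.

Cyrus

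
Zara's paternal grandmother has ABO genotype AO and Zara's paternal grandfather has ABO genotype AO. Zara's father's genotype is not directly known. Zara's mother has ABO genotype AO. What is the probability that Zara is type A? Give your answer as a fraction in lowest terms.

3/4

Zara's father's ABO genotype from AO × AO: 1/4 AA, 1/2 AO, 1/4 OO.
Crossing each possibility with the mother AO and summing P(type A): 1/4·1 + 1/2·3/4 + 1/4·1/2 = 3/4.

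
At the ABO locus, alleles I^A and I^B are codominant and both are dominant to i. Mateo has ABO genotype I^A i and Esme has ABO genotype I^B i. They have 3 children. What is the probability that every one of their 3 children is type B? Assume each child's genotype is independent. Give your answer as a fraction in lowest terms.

ABO cross I^A i × I^B i → 1/4 O, 1/4 A, 1/4 B, 1/4 AB.
So P(type B) = 1/4 per child.
All 3 independent: (1/4)^3 = 1/64.

1/64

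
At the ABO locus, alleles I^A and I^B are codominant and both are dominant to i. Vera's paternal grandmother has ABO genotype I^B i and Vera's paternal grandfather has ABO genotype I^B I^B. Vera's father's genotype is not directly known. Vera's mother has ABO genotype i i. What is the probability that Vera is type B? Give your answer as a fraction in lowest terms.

Vera's father's ABO genotype from I^B i × I^B I^B: 1/2 I^B I^B, 1/2 I^B i.
Crossing each possibility with the mother i i and summing P(type B): 1/2·1 + 1/2·1/2 = 3/4.

3/4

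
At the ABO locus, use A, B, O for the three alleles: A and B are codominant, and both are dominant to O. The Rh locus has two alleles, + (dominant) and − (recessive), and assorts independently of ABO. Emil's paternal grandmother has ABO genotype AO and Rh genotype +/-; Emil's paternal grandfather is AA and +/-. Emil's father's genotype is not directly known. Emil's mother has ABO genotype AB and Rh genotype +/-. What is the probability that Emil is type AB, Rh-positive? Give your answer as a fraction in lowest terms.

9/32

Emil's father's ABO genotype from AO × AA: 1/2 AA, 1/2 AO.
Crossing each possibility with the mother AB and summing P(type AB): 1/2·1/2 + 1/2·1/4 = 3/8.
Similarly for Rh via the father's Rh distribution: P(Rh+) = 3/4.
Independent loci: 3/8 × 3/4 = 9/32.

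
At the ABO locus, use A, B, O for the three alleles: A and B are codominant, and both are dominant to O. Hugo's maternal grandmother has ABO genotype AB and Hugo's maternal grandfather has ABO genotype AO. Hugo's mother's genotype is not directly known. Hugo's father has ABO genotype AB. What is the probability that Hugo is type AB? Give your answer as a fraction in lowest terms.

Hugo's mother's ABO genotype from AB × AO: 1/4 AA, 1/4 AB, 1/4 AO, 1/4 BO.
Crossing each possibility with the father AB and summing P(type AB): 1/4·1/2 + 1/4·1/2 + 1/4·1/4 + 1/4·1/4 = 3/8.

3/8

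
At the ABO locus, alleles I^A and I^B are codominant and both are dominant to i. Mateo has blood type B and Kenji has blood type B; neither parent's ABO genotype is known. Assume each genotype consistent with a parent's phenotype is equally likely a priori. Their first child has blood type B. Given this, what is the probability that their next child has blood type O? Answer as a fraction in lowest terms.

Possible genotypes: Mateo ∈ {I^B I^B, I^B i}; Kenji ∈ {I^B I^B, I^B i}.
Weight each parental genotype pair by prior × P(type-B child):
  I^B I^B × I^B I^B: posterior weight 4/15; P(next child type O) = 0.
  I^B I^B × I^B i: posterior weight 4/15; P(next child type O) = 0.
  I^B i × I^B I^B: posterior weight 4/15; P(next child type O) = 0.
  I^B i × I^B i: posterior weight 1/5; P(next child type O) = 1/4.
Weighted sum = 1/20.

1/20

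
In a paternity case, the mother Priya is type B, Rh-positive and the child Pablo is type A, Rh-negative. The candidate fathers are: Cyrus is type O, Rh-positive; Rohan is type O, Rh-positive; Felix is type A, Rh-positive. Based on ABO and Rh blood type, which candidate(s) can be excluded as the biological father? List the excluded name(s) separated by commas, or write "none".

Cyrus, Rohan

A candidate is excluded only if no genotype consistent with his phenotype could produce a type A, Rh-negative child with a type B, Rh-positive mother.
Cyrus (type O, Rh+): no genotype consistent with that phenotype can produce a type-A Rh- child with a type-B mother.
Rohan (type O, Rh+): no genotype consistent with that phenotype can produce a type-A Rh- child with a type-B mother.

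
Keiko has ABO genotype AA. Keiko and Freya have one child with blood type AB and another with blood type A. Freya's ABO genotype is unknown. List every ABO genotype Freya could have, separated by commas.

AB, BO

For each candidate genotype of Freya, check whether crossing it with AA can produce every observed child phenotype.
  AA → possible child types {A} ✗
  AB → possible child types {A, AB} ✓
  AO → possible child types {A} ✗
  BB → possible child types {AB} ✗
  BO → possible child types {A, AB} ✓
  OO → possible child types {A} ✗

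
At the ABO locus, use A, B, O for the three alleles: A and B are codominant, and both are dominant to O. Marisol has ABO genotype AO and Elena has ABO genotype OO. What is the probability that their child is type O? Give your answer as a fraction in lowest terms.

1/2

ABO cross AO × OO → offspring phenotypes: 1/2 O, 1/2 A.
So P(type O) = 1/2.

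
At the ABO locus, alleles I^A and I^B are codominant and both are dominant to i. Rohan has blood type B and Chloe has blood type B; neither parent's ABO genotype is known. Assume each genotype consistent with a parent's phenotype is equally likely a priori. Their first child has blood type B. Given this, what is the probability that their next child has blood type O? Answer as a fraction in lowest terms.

Possible genotypes: Rohan ∈ {I^B I^B, I^B i}; Chloe ∈ {I^B I^B, I^B i}.
Weight each parental genotype pair by prior × P(type-B child):
  I^B I^B × I^B I^B: posterior weight 4/15; P(next child type O) = 0.
  I^B I^B × I^B i: posterior weight 4/15; P(next child type O) = 0.
  I^B i × I^B I^B: posterior weight 4/15; P(next child type O) = 0.
  I^B i × I^B i: posterior weight 1/5; P(next child type O) = 1/4.
Weighted sum = 1/20.

1/20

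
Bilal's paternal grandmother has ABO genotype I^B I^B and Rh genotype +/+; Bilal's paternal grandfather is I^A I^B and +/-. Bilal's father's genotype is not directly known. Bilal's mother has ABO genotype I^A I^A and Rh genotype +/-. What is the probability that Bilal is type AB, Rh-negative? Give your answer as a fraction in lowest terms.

Bilal's father's ABO genotype from I^B I^B × I^A I^B: 1/2 I^A I^B, 1/2 I^B I^B.
Crossing each possibility with the mother I^A I^A and summing P(type AB): 1/2·1/2 + 1/2·1 = 3/4.
Similarly for Rh via the father's Rh distribution: P(Rh-) = 1/8.
Independent loci: 3/4 × 1/8 = 3/32.

3/32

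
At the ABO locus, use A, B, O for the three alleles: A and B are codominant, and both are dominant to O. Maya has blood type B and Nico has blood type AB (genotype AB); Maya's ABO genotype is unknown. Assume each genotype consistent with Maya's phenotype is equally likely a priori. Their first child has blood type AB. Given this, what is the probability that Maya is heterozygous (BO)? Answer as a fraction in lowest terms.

1/3

Possible genotypes: Maya ∈ {BB, BO}; Nico ∈ {AB}.
Weight each parental genotype pair by prior × P(type-AB child):
  BB × AB: posterior weight 2/3.
  BO × AB: posterior weight 1/3.
Sum the posterior weight over pairs where Maya is BO: 1/3.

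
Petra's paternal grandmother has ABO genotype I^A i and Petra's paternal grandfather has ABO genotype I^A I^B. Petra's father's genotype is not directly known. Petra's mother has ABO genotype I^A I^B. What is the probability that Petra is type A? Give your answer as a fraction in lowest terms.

3/8

Petra's father's ABO genotype from I^A i × I^A I^B: 1/4 I^A I^A, 1/4 I^A I^B, 1/4 I^A i, 1/4 I^B i.
Crossing each possibility with the mother I^A I^B and summing P(type A): 1/4·1/2 + 1/4·1/4 + 1/4·1/2 + 1/4·1/4 = 3/8.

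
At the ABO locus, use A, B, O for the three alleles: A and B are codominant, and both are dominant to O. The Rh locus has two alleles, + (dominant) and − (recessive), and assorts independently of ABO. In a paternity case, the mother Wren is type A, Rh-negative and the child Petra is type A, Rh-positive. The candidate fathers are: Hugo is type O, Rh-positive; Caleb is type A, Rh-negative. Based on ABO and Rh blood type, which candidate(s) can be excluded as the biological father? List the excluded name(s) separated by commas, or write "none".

Caleb

A candidate is excluded only if no genotype consistent with his phenotype could produce a type A, Rh-positive child with a type A, Rh-negative mother.
Caleb (type A, Rh-): no genotype consistent with that phenotype can produce a type-A Rh+ child with a type-A mother.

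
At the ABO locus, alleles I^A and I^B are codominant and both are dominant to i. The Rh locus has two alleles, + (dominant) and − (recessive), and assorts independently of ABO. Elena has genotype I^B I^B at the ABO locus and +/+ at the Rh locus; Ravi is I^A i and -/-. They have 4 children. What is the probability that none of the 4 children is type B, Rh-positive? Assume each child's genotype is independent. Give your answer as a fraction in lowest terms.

ABO cross I^B I^B × I^A i → 1/2 B, 1/2 AB.
Rh cross +/+ × -/- → 1 Rh+; so P(type B, Rh-positive) = 1/2 × 1 = 1/2 per child.
P(not type B, Rh-positive) = 1/2 for one child; (1/2)^4 = 1/16.

1/16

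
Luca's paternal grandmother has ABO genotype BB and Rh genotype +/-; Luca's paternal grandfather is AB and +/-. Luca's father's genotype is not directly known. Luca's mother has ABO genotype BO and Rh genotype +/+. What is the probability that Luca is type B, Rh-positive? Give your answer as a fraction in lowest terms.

3/4

Luca's father's ABO genotype from BB × AB: 1/2 AB, 1/2 BB.
Crossing each possibility with the mother BO and summing P(type B): 1/2·1/2 + 1/2·1 = 3/4.
Similarly for Rh via the father's Rh distribution: P(Rh+) = 1.
Independent loci: 3/4 × 1 = 3/4.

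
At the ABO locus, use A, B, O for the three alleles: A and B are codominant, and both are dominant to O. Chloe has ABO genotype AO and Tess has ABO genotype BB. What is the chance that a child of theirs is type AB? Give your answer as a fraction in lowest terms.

ABO cross AO × BB → offspring phenotypes: 1/2 B, 1/2 AB.
So P(type AB) = 1/2.

1/2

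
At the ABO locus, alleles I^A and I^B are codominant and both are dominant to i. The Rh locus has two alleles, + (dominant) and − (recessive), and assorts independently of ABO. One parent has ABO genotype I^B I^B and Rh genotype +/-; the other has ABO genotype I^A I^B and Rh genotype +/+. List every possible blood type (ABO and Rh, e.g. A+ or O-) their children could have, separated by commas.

B+, AB+

Gametes from I^B I^B × I^A I^B give offspring ABO genotypes I^A I^B, I^B I^B, i.e. phenotypes B, AB.
Rh cross +/- × +/+ → phenotypes Rh+.
Combining independently: B+, AB+.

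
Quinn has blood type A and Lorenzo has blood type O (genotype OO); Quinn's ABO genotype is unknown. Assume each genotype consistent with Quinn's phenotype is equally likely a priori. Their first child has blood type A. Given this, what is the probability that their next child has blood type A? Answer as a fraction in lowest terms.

Possible genotypes: Quinn ∈ {AA, AO}; Lorenzo ∈ {OO}.
Weight each parental genotype pair by prior × P(type-A child):
  AA × OO: posterior weight 2/3; P(next child type A) = 1.
  AO × OO: posterior weight 1/3; P(next child type A) = 1/2.
Weighted sum = 5/6.

5/6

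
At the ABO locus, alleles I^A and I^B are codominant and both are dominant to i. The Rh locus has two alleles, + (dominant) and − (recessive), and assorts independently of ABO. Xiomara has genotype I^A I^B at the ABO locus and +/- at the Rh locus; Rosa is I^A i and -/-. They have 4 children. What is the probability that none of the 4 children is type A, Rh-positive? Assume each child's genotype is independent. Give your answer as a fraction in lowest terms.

ABO cross I^A I^B × I^A i → 1/2 A, 1/4 B, 1/4 AB.
Rh cross +/- × -/- → 1/2 Rh+, 1/2 Rh-; so P(type A, Rh-positive) = 1/2 × 1/2 = 1/4 per child.
P(not type A, Rh-positive) = 3/4 for one child; (3/4)^4 = 81/256.

81/256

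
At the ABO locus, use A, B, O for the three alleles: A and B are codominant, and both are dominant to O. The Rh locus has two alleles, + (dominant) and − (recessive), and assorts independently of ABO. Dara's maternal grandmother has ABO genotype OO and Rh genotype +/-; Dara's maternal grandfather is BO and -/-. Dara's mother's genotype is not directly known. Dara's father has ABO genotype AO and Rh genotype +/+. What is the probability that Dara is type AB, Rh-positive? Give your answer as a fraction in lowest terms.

1/8

Dara's mother's ABO genotype from OO × BO: 1/2 BO, 1/2 OO.
Crossing each possibility with the father AO and summing P(type AB): 1/2·1/4 + 1/2·0 = 1/8.
Similarly for Rh via the mother's Rh distribution: P(Rh+) = 1.
Independent loci: 1/8 × 1 = 1/8.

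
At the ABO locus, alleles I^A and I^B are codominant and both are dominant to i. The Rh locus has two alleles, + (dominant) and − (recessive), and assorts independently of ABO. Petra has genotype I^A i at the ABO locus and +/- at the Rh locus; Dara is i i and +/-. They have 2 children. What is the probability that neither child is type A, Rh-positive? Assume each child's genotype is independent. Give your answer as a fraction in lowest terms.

ABO cross I^A i × i i → 1/2 O, 1/2 A.
Rh cross +/- × +/- → 3/4 Rh+, 1/4 Rh-; so P(type A, Rh-positive) = 1/2 × 3/4 = 3/8 per child.
P(not type A, Rh-positive) = 5/8 for one child; (5/8)^2 = 25/64.

25/64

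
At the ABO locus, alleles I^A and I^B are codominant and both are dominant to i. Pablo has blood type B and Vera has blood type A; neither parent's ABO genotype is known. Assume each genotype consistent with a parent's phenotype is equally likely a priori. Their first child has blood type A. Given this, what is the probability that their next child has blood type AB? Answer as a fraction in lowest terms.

5/12

Possible genotypes: Pablo ∈ {I^B I^B, I^B i}; Vera ∈ {I^A I^A, I^A i}.
Weight each parental genotype pair by prior × P(type-A child):
  I^B i × I^A I^A: posterior weight 2/3; P(next child type AB) = 1/2.
  I^B i × I^A i: posterior weight 1/3; P(next child type AB) = 1/4.
Weighted sum = 5/12.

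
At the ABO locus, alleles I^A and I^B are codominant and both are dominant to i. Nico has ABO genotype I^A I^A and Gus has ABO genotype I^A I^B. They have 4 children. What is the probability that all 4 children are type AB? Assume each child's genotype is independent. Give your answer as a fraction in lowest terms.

1/16

ABO cross I^A I^A × I^A I^B → 1/2 A, 1/2 AB.
So P(type AB) = 1/2 per child.
All 4 independent: (1/2)^4 = 1/16.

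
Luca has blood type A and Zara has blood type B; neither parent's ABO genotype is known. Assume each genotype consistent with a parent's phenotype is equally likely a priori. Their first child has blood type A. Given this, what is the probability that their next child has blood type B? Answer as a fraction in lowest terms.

1/12

Possible genotypes: Luca ∈ {AA, AO}; Zara ∈ {BB, BO}.
Weight each parental genotype pair by prior × P(type-A child):
  AA × BO: posterior weight 2/3; P(next child type B) = 0.
  AO × BO: posterior weight 1/3; P(next child type B) = 1/4.
Weighted sum = 1/12.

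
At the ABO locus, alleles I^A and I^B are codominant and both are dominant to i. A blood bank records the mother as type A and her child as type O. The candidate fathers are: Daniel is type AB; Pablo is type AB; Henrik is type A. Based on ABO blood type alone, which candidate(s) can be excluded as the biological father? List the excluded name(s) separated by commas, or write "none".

Daniel, Pablo

A candidate is excluded only if no genotype consistent with his phenotype could produce a type O child with a type A mother.
Daniel (type AB): no genotype consistent with that phenotype can produce a type-O child with a type-A mother.
Pablo (type AB): no genotype consistent with that phenotype can produce a type-O child with a type-A mother.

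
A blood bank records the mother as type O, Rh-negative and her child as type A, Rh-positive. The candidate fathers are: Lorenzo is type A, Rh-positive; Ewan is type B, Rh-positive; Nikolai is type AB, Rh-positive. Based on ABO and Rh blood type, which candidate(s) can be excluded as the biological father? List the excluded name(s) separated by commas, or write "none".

A candidate is excluded only if no genotype consistent with his phenotype could produce a type A, Rh-positive child with a type O, Rh-negative mother.
Ewan (type B, Rh+): no genotype consistent with that phenotype can produce a type-A Rh+ child with a type-O mother.

Ewan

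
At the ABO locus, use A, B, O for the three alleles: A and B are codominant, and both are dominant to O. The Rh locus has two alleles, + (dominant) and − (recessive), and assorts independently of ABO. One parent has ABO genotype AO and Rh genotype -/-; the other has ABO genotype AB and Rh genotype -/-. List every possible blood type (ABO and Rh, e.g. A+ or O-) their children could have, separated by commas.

A-, B-, AB-

Gametes from AO × AB give offspring ABO genotypes AA, AB, AO, BO, i.e. phenotypes A, B, AB.
Rh cross -/- × -/- → phenotypes Rh-.
Combining independently: A-, B-, AB-.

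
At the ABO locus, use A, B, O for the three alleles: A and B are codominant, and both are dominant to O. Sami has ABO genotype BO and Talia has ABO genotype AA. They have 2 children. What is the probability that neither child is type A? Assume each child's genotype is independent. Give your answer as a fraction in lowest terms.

ABO cross BO × AA → 1/2 A, 1/2 AB.
So P(type A) = 1/2 per child.
P(not type A) = 1/2 for one child; (1/2)^2 = 1/4.

1/4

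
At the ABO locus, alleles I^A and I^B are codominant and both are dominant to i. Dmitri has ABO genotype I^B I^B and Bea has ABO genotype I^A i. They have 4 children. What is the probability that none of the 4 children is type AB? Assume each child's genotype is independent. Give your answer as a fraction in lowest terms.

1/16

ABO cross I^B I^B × I^A i → 1/2 B, 1/2 AB.
So P(type AB) = 1/2 per child.
P(not type AB) = 1/2 for one child; (1/2)^4 = 1/16.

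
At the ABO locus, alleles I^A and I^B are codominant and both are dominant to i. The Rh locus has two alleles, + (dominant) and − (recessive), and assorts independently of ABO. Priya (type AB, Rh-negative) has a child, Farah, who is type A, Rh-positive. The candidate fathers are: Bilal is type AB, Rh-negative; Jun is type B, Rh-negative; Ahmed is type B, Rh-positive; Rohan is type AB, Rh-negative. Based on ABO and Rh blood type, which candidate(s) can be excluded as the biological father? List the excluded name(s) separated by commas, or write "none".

A candidate is excluded only if no genotype consistent with his phenotype could produce a type A, Rh-positive child with a type AB, Rh-negative mother.
Bilal (type AB, Rh-): no genotype consistent with that phenotype can produce a type-A Rh+ child with a type-AB mother.
Jun (type B, Rh-): no genotype consistent with that phenotype can produce a type-A Rh+ child with a type-AB mother.
Rohan (type AB, Rh-): no genotype consistent with that phenotype can produce a type-A Rh+ child with a type-AB mother.

Bilal, Jun, Rohan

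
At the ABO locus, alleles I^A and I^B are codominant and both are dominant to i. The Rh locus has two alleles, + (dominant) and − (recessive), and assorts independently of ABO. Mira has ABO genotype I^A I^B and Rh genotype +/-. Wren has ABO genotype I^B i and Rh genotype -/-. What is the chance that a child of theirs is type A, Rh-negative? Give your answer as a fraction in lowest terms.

1/8

ABO cross I^A I^B × I^B i → offspring phenotypes: 1/4 A, 1/2 B, 1/4 AB.
Rh cross +/- × -/- → 1/2 Rh+, 1/2 Rh-.
Independent loci: P(type A, Rh-negative) = 1/4 × 1/2 = 1/8.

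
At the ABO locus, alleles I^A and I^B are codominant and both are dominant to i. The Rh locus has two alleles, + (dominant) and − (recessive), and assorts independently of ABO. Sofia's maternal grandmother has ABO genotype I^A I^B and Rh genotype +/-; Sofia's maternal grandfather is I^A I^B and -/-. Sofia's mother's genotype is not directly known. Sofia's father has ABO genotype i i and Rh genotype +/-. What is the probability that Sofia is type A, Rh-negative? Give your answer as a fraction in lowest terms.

3/16

Sofia's mother's ABO genotype from I^A I^B × I^A I^B: 1/4 I^A I^A, 1/2 I^A I^B, 1/4 I^B I^B.
Crossing each possibility with the father i i and summing P(type A): 1/4·1 + 1/2·1/2 + 1/4·0 = 1/2.
Similarly for Rh via the mother's Rh distribution: P(Rh-) = 3/8.
Independent loci: 1/2 × 3/8 = 3/16.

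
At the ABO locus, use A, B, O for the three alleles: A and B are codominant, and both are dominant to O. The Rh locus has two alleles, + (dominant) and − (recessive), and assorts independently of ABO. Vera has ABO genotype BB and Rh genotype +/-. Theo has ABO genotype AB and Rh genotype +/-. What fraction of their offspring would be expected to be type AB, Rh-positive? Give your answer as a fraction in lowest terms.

3/8

ABO cross BB × AB → offspring phenotypes: 1/2 B, 1/2 AB.
Rh cross +/- × +/- → 3/4 Rh+, 1/4 Rh-.
Independent loci: P(type AB, Rh-positive) = 1/2 × 3/4 = 3/8.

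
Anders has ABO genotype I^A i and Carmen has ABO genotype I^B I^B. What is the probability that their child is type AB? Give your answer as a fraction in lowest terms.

ABO cross I^A i × I^B I^B → offspring phenotypes: 1/2 B, 1/2 AB.
So P(type AB) = 1/2.

1/2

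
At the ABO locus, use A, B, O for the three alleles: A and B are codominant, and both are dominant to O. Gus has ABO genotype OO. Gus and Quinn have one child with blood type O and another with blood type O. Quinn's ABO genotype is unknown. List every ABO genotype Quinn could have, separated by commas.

For each candidate genotype of Quinn, check whether crossing it with OO can produce every observed child phenotype.
  AA → possible child types {A} ✗
  AB → possible child types {A, B} ✗
  AO → possible child types {O, A} ✓
  BB → possible child types {B} ✗
  BO → possible child types {O, B} ✓
  OO → possible child types {O} ✓

AO, BO, OO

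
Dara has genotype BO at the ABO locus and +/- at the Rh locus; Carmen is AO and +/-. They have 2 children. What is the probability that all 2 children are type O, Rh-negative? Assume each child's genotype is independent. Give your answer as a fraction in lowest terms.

1/256

ABO cross BO × AO → 1/4 O, 1/4 A, 1/4 B, 1/4 AB.
Rh cross +/- × +/- → 3/4 Rh+, 1/4 Rh-; so P(type O, Rh-negative) = 1/4 × 1/4 = 1/16 per child.
All 2 independent: (1/16)^2 = 1/256.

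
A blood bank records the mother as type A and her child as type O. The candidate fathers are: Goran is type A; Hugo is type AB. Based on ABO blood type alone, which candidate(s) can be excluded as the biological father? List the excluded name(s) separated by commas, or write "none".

A candidate is excluded only if no genotype consistent with his phenotype could produce a type O child with a type A mother.
Hugo (type AB): no genotype consistent with that phenotype can produce a type-O child with a type-A mother.

Hugo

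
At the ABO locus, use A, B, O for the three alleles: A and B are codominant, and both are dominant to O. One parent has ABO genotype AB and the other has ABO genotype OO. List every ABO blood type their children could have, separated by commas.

A, B

Gametes from AB × OO give offspring ABO genotypes AO, BO, i.e. phenotypes A, B.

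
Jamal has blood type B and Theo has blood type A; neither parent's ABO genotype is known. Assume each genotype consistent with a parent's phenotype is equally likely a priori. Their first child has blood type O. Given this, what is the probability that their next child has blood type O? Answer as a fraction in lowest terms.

1/4

Possible genotypes: Jamal ∈ {I^B I^B, I^B i}; Theo ∈ {I^A I^A, I^A i}.
Weight each parental genotype pair by prior × P(type-O child):
  I^B i × I^A i: posterior weight 1; P(next child type O) = 1/4.
Weighted sum = 1/4.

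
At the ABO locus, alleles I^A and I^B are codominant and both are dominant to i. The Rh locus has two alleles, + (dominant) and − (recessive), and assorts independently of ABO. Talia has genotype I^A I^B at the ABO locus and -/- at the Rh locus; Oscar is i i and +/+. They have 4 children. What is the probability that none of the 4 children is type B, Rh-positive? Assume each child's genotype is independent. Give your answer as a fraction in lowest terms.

1/16

ABO cross I^A I^B × i i → 1/2 A, 1/2 B.
Rh cross -/- × +/+ → 1 Rh+; so P(type B, Rh-positive) = 1/2 × 1 = 1/2 per child.
P(not type B, Rh-positive) = 1/2 for one child; (1/2)^4 = 1/16.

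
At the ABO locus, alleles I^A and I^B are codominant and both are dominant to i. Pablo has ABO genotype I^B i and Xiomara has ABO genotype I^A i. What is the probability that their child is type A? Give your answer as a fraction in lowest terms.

1/4

ABO cross I^B i × I^A i → offspring phenotypes: 1/4 O, 1/4 A, 1/4 B, 1/4 AB.
So P(type A) = 1/4.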